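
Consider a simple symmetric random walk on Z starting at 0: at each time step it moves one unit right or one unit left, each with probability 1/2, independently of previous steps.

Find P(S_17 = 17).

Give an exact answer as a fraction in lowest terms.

To reach position 17 after 17 steps: need 17 steps of +1 and 0 of -1.
Favorable paths: C(17,17) = 1
Total paths: 2^17 = 131072
P = 1/131072 = 1/131072

Answer: 1/131072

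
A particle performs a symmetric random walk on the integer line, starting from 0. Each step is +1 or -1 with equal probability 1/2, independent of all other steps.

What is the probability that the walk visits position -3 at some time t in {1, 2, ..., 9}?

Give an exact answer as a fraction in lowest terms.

Count via complement. Let g(t,s) = #length-t paths at position s with S_1..S_t all ≠ -3.
g(t,s) = g(t-1,s-1) + g(t-1,s+1) for s ≠ -3; g(t,-3) = 0.
t=0: g(0,0)=1
t=1: g(1,-1)=1 g(1,1)=1
t=2: g(2,-2)=1 g(2,0)=2 g(2,2)=1
t=3: g(3,-1)=3 g(3,1)=3 g(3,3)=1
t=4: g(4,-2)=3 g(4,0)=6 g(4,2)=4 g(4,4)=1
t=5: g(5,-1)=9 g(5,1)=10 g(5,3)=5 g(5,5)=1
t=6: g(6,-2)=9 g(6,0)=19 g(6,2)=15 g(6,4)=6 g(6,6)=1
t=7: g(7,-1)=28 g(7,1)=34 g(7,3)=21 g(7,5)=7 g(7,7)=1
t=8: g(8,-2)=28 g(8,0)=62 g(8,2)=55 g(8,4)=28 g(8,6)=8 g(8,8)=1
t=9: g(9,-1)=90 g(9,1)=117 g(9,3)=83 g(9,5)=36 g(9,7)=9 g(9,9)=1
Paths never hitting -3: Σ_s g(9,s) = 336
Paths hitting -3: 2^9 - 336 = 176
P = 176/512 = 11/32

Answer: 11/32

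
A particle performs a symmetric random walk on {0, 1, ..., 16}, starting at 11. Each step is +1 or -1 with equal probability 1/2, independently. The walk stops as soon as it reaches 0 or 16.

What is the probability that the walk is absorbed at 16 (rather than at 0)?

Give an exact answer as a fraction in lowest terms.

Answer: 11/16

Derivation:
Symmetric walk (p = 1/2): the harmonic-function argument gives P(hit 16 before 0 | start at 11) = a/N.
P = 11/16 = 11/16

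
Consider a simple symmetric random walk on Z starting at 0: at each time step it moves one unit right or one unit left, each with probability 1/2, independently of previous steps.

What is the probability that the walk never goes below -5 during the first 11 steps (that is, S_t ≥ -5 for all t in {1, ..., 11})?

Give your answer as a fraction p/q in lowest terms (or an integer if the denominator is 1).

Answer: 957/1024

Derivation:
Let f(t,s) = #length-t paths at position s with S_1..S_t all ≥ -5.
f(t,s) = f(t-1,s-1) + f(t-1,s+1) for s ≥ -5; f(t,s) = 0 for s < -5.
t=0: f(0,0)=1
t=1: f(1,-1)=1 f(1,1)=1
t=2: f(2,-2)=1 f(2,0)=2 f(2,2)=1
t=3: f(3,-3)=1 f(3,-1)=3 f(3,1)=3 f(3,3)=1
t=4: f(4,-4)=1 f(4,-2)=4 f(4,0)=6 f(4,2)=4 f(4,4)=1
t=5: f(5,-5)=1 f(5,-3)=5 f(5,-1)=10 f(5,1)=10 f(5,3)=5 f(5,5)=1
t=6: f(6,-4)=6 f(6,-2)=15 f(6,0)=20 f(6,2)=15 f(6,4)=6 f(6,6)=1
t=7: f(7,-5)=6 f(7,-3)=21 f(7,-1)=35 f(7,1)=35 f(7,3)=21 f(7,5)=7 f(7,7)=1
t=8: f(8,-4)=27 f(8,-2)=56 f(8,0)=70 f(8,2)=56 f(8,4)=28 f(8,6)=8 f(8,8)=1
t=9: f(9,-5)=27 f(9,-3)=83 f(9,-1)=126 f(9,1)=126 f(9,3)=84 f(9,5)=36 f(9,7)=9 f(9,9)=1
t=10: f(10,-4)=110 f(10,-2)=209 f(10,0)=252 f(10,2)=210 f(10,4)=120 f(10,6)=45 f(10,8)=10 f(10,10)=1
t=11: f(11,-5)=110 f(11,-3)=319 f(11,-1)=461 f(11,1)=462 f(11,3)=330 f(11,5)=165 f(11,7)=55 f(11,9)=11 f(11,11)=1
Σ_s f(11,s) = 1914
P = 1914/2048 = 957/1024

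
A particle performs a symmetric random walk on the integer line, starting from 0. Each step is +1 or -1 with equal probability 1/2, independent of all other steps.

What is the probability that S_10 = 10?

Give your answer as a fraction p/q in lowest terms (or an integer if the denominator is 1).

To reach position 10 after 10 steps: need 10 steps of +1 and 0 of -1.
Favorable paths: C(10,10) = 1
Total paths: 2^10 = 1024
P = 1/1024 = 1/1024

Answer: 1/1024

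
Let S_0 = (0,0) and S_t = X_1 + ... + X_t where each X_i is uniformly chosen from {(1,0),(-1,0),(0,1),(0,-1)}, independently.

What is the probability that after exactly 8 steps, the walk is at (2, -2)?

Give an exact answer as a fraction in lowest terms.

Answer: 245/8192

Derivation:
Let h be the number of horizontal steps (so 8-h are vertical). To end at (2,-2) need (h+2)/2 right-steps and ((8-h)-2)/2 up-steps.
Sum over h with 2 ≤ h ≤ 6, h ≡ 0 (mod 2), 8-h ≡ 0 (mod 2):
h=2: C(8,2)·C(2,2)·C(6,2) = 28·1·15 = 420
h=4: C(8,4)·C(4,3)·C(4,1) = 70·4·4 = 1120
h=6: C(8,6)·C(6,4)·C(2,0) = 28·15·1 = 420
Total favorable: 1960
Total paths: 4^8 = 65536
P = 1960/65536 = 245/8192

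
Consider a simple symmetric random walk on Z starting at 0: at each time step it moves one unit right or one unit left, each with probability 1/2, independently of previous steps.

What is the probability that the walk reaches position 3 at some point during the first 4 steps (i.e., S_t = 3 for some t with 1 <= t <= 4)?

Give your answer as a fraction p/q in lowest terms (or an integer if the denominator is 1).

Count via complement. Let g(t,s) = #length-t paths at position s with S_1..S_t all ≠ 3.
g(t,s) = g(t-1,s-1) + g(t-1,s+1) for s ≠ 3; g(t,3) = 0.
t=0: g(0,0)=1
t=1: g(1,-1)=1 g(1,1)=1
t=2: g(2,-2)=1 g(2,0)=2 g(2,2)=1
t=3: g(3,-3)=1 g(3,-1)=3 g(3,1)=3
t=4: g(4,-4)=1 g(4,-2)=4 g(4,0)=6 g(4,2)=3
Paths never hitting 3: Σ_s g(4,s) = 14
Paths hitting 3: 2^4 - 14 = 2
P = 2/16 = 1/8

Answer: 1/8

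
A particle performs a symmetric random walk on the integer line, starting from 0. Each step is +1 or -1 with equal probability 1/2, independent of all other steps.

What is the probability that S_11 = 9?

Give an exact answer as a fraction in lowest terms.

To reach position 9 after 11 steps: need 10 steps of +1 and 1 of -1.
Favorable paths: C(11,10) = 11
Total paths: 2^11 = 2048
P = 11/2048 = 11/2048

Answer: 11/2048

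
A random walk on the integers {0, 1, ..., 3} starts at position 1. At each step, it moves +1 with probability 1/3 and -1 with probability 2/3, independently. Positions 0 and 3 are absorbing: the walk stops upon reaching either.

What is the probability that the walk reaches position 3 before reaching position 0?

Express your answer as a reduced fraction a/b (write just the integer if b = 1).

Answer: 1/7

Derivation:
Biased walk: p = 1/3, q = 2/3, r = q/p = 2
Gambler's ruin: P(hit 3 before 0 | start at 1) = (1 - r^a)/(1 - r^N)
r^1 = 2; r^3 = 8
P = (1 - 2) / (1 - 8) = -1 / -7 = 1/7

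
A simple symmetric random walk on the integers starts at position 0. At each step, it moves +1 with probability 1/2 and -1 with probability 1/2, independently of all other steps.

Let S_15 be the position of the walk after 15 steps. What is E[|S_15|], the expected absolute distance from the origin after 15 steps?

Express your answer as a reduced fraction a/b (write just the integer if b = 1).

Answer: 6435/2048

Derivation:
S_15 takes values m ≡ 1 (mod 2) with |m| ≤ 15; P(S_15=m) = C(15,(15+m)/2)/2^15.
Total paths: 2^15 = 32768
Distribution: P(S=-15)=1/32768, P(S=-13)=15/32768, P(S=-11)=105/32768, P(S=-9)=455/32768, P(S=-7)=1365/32768, P(S=-5)=3003/32768, P(S=-3)=5005/32768, P(S=-1)=6435/32768, P(S=1)=6435/32768, P(S=3)=5005/32768, P(S=5)=3003/32768, P(S=7)=1365/32768, P(S=9)=455/32768, P(S=11)=105/32768, P(S=13)=15/32768, P(S=15)=1/32768
E[|S_15|] = Σ_m |m|·P(S_15=m) = 102960/32768 = 6435/2048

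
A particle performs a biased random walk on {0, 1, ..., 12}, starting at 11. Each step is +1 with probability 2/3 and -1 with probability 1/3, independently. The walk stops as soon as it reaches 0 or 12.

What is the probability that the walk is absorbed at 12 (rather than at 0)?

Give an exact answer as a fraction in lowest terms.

Biased walk: p = 2/3, q = 1/3, r = q/p = 1/2
Gambler's ruin: P(hit 12 before 0 | start at 11) = (1 - r^a)/(1 - r^N)
r^11 = 1/2048; r^12 = 1/4096
P = (1 - 1/2048) / (1 - 1/4096) = 2047/2048 / 4095/4096 = 4094/4095

Answer: 4094/4095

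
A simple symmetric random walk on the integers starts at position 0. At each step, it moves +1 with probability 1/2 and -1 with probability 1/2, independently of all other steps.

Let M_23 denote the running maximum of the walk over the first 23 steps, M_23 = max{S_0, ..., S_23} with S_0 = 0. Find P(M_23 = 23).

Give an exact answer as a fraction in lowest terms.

Answer: 1/8388608

Derivation:
Let M_23 = max(S_0,...,S_23). Use the reflection principle: for j ≥ 1, #{paths with M_23 ≥ j} = #{S_23 ≥ j} + #{S_23 ≥ j+1}.
By reflection, #{M_23 ≥ 23} = #{S_23 ≥ 23} + #{S_23 ≥ 24} = 1 + 0 = 1.
#{M_23 ≥ 24} = #{S_23 ≥ 24} + #{S_23 ≥ 25} = 0 + 0 = 0.
#{M_23 = 23} = 1 - 0 = 1.
P(M_23 = 23) = 1/8388608 = 1/8388608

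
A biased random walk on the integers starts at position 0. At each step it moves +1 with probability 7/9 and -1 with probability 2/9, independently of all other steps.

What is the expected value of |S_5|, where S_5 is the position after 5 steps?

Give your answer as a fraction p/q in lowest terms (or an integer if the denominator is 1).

S_5 takes values m ≡ 1 (mod 2) with |m| ≤ 5; P(S_5=m) = C(5,(5+m)/2) · (7/9)^((5+m)/2) · (2/9)^((5-m)/2).
Distribution: P(S=-5)=32/59049, P(S=-3)=560/59049, P(S=-1)=3920/59049, P(S=1)=13720/59049, P(S=3)=24010/59049, P(S=5)=16807/59049
E[|S_5|] = Σ_m |m|·P(S_5=m) = 19505/6561

Answer: 19505/6561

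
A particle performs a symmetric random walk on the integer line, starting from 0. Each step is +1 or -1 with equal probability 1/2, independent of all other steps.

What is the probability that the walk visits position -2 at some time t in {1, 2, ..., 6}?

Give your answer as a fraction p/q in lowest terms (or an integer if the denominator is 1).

Answer: 29/64

Derivation:
Count via complement. Let g(t,s) = #length-t paths at position s with S_1..S_t all ≠ -2.
g(t,s) = g(t-1,s-1) + g(t-1,s+1) for s ≠ -2; g(t,-2) = 0.
t=0: g(0,0)=1
t=1: g(1,-1)=1 g(1,1)=1
t=2: g(2,0)=2 g(2,2)=1
t=3: g(3,-1)=2 g(3,1)=3 g(3,3)=1
t=4: g(4,0)=5 g(4,2)=4 g(4,4)=1
t=5: g(5,-1)=5 g(5,1)=9 g(5,3)=5 g(5,5)=1
t=6: g(6,0)=14 g(6,2)=14 g(6,4)=6 g(6,6)=1
Paths never hitting -2: Σ_s g(6,s) = 35
Paths hitting -2: 2^6 - 35 = 29
P = 29/64 = 29/64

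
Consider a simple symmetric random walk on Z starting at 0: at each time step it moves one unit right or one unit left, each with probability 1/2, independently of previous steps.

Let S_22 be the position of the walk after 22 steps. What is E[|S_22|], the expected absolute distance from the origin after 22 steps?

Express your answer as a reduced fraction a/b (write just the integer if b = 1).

S_22 takes values m ≡ 0 (mod 2) with |m| ≤ 22; P(S_22=m) = C(22,(22+m)/2)/2^22.
Total paths: 2^22 = 4194304
Distribution: P(S=-22)=1/4194304, P(S=-20)=22/4194304, P(S=-18)=231/4194304, P(S=-16)=1540/4194304, P(S=-14)=7315/4194304, P(S=-12)=26334/4194304, P(S=-10)=74613/4194304, P(S=-8)=170544/4194304, P(S=-6)=319770/4194304, P(S=-4)=497420/4194304, P(S=-2)=646646/4194304, P(S=0)=705432/4194304, P(S=2)=646646/4194304, P(S=4)=497420/4194304, P(S=6)=319770/4194304, P(S=8)=170544/4194304, P(S=10)=74613/4194304, P(S=12)=26334/4194304, P(S=14)=7315/4194304, P(S=16)=1540/4194304, P(S=18)=231/4194304, P(S=20)=22/4194304, P(S=22)=1/4194304
E[|S_22|] = Σ_m |m|·P(S_22=m) = 15519504/4194304 = 969969/262144

Answer: 969969/262144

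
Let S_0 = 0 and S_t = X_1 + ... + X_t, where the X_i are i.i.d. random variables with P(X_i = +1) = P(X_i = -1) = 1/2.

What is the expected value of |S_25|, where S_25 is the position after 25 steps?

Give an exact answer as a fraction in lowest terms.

S_25 takes values m ≡ 1 (mod 2) with |m| ≤ 25; P(S_25=m) = C(25,(25+m)/2)/2^25.
Total paths: 2^25 = 33554432
Distribution: P(S=-25)=1/33554432, P(S=-23)=25/33554432, P(S=-21)=300/33554432, P(S=-19)=2300/33554432, P(S=-17)=12650/33554432, P(S=-15)=53130/33554432, P(S=-13)=177100/33554432, P(S=-11)=480700/33554432, P(S=-9)=1081575/33554432, P(S=-7)=2042975/33554432, P(S=-5)=3268760/33554432, P(S=-3)=4457400/33554432, P(S=-1)=5200300/33554432, P(S=1)=5200300/33554432, P(S=3)=4457400/33554432, P(S=5)=3268760/33554432, P(S=7)=2042975/33554432, P(S=9)=1081575/33554432, P(S=11)=480700/33554432, P(S=13)=177100/33554432, P(S=15)=53130/33554432, P(S=17)=12650/33554432, P(S=19)=2300/33554432, P(S=21)=300/33554432, P(S=23)=25/33554432, P(S=25)=1/33554432
E[|S_25|] = Σ_m |m|·P(S_25=m) = 135207800/33554432 = 16900975/4194304

Answer: 16900975/4194304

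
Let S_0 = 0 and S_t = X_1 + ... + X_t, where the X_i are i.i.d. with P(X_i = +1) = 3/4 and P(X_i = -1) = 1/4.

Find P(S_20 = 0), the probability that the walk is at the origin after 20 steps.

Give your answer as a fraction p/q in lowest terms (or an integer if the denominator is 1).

To be at 0 after 20 steps: need exactly 10 steps of +1 and 10 of -1.
Number of such sequences: C(20,10) = 184756
Each has probability (3/4)^10 · (1/4)^10 = 59049/1099511627776
P = 184756 · 59049/1099511627776 = 2727414261/274877906944

Answer: 2727414261/274877906944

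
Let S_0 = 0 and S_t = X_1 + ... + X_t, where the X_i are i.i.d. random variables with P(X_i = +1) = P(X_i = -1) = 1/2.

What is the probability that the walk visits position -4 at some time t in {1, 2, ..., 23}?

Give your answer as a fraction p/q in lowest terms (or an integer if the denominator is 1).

Answer: 106135/262144

Derivation:
Count via complement. Let g(t,s) = #length-t paths at position s with S_1..S_t all ≠ -4.
g(t,s) = g(t-1,s-1) + g(t-1,s+1) for s ≠ -4; g(t,-4) = 0.
t=0: g(0,0)=1
t=1: g(1,-1)=1 g(1,1)=1
t=2: g(2,-2)=1 g(2,0)=2 g(2,2)=1
t=3: g(3,-3)=1 g(3,-1)=3 g(3,1)=3 g(3,3)=1
t=4: g(4,-2)=4 g(4,0)=6 g(4,2)=4 g(4,4)=1
t=5: g(5,-3)=4 g(5,-1)=10 g(5,1)=10 g(5,3)=5 g(5,5)=1
t=6: g(6,-2)=14 g(6,0)=20 g(6,2)=15 g(6,4)=6 g(6,6)=1
t=7: g(7,-3)=14 g(7,-1)=34 g(7,1)=35 g(7,3)=21 g(7,5)=7 g(7,7)=1
t=8: g(8,-2)=48 g(8,0)=69 g(8,2)=56 g(8,4)=28 g(8,6)=8 g(8,8)=1
t=9: g(9,-3)=48 g(9,-1)=117 g(9,1)=125 g(9,3)=84 g(9,5)=36 g(9,7)=9 g(9,9)=1
t=10: g(10,-2)=165 g(10,0)=242 g(10,2)=209 g(10,4)=120 g(10,6)=45 g(10,8)=10 g(10,10)=1
t=11: g(11,-3)=165 g(11,-1)=407 g(11,1)=451 g(11,3)=329 g(11,5)=165 g(11,7)=55 g(11,9)=11 g(11,11)=1
t=12: g(12,-2)=572 g(12,0)=858 g(12,2)=780 g(12,4)=494 g(12,6)=220 g(12,8)=66 g(12,10)=12 g(12,12)=1
t=13: g(13,-3)=572 g(13,-1)=1430 g(13,1)=1638 g(13,3)=1274 g(13,5)=714 g(13,7)=286 g(13,9)=78 g(13,11)=13 g(13,13)=1
t=14: g(14,-2)=2002 g(14,0)=3068 g(14,2)=2912 g(14,4)=1988 g(14,6)=1000 g(14,8)=364 g(14,10)=91 g(14,12)=14 g(14,14)=1
t=15: g(15,-3)=2002 g(15,-1)=5070 g(15,1)=5980 g(15,3)=4900 g(15,5)=2988 g(15,7)=1364 g(15,9)=455 g(15,11)=105 g(15,13)=15 g(15,15)=1
t=16: g(16,-2)=7072 g(16,0)=11050 g(16,2)=10880 g(16,4)=7888 g(16,6)=4352 g(16,8)=1819 g(16,10)=560 g(16,12)=120 g(16,14)=16 g(16,16)=1
t=17: g(17,-3)=7072 g(17,-1)=18122 g(17,1)=21930 g(17,3)=18768 g(17,5)=12240 g(17,7)=6171 g(17,9)=2379 g(17,11)=680 g(17,13)=136 g(17,15)=17 g(17,17)=1
t=18: g(18,-2)=25194 g(18,0)=40052 g(18,2)=40698 g(18,4)=31008 g(18,6)=18411 g(18,8)=8550 g(18,10)=3059 g(18,12)=816 g(18,14)=153 g(18,16)=18 g(18,18)=1
t=19: g(19,-3)=25194 g(19,-1)=65246 g(19,1)=80750 g(19,3)=71706 g(19,5)=49419 g(19,7)=26961 g(19,9)=11609 g(19,11)=3875 g(19,13)=969 g(19,15)=171 g(19,17)=19 g(19,19)=1
t=20: g(20,-2)=90440 g(20,0)=145996 g(20,2)=152456 g(20,4)=121125 g(20,6)=76380 g(20,8)=38570 g(20,10)=15484 g(20,12)=4844 g(20,14)=1140 g(20,16)=190 g(20,18)=20 g(20,20)=1
t=21: g(21,-3)=90440 g(21,-1)=236436 g(21,1)=298452 g(21,3)=273581 g(21,5)=197505 g(21,7)=114950 g(21,9)=54054 g(21,11)=20328 g(21,13)=5984 g(21,15)=1330 g(21,17)=210 g(21,19)=21 g(21,21)=1
t=22: g(22,-2)=326876 g(22,0)=534888 g(22,2)=572033 g(22,4)=471086 g(22,6)=312455 g(22,8)=169004 g(22,10)=74382 g(22,12)=26312 g(22,14)=7314 g(22,16)=1540 g(22,18)=231 g(22,20)=22 g(22,22)=1
t=23: g(23,-3)=326876 g(23,-1)=861764 g(23,1)=1106921 g(23,3)=1043119 g(23,5)=783541 g(23,7)=481459 g(23,9)=243386 g(23,11)=100694 g(23,13)=33626 g(23,15)=8854 g(23,17)=1771 g(23,19)=253 g(23,21)=23 g(23,23)=1
Paths never hitting -4: Σ_s g(23,s) = 4992288
Paths hitting -4: 2^23 - 4992288 = 3396320
P = 3396320/8388608 = 106135/262144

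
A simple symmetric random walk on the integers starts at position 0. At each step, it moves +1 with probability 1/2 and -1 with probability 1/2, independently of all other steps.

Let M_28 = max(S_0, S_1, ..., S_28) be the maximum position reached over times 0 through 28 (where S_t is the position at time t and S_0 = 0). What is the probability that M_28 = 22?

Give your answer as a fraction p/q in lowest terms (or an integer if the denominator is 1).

Answer: 819/67108864

Derivation:
Let M_28 = max(S_0,...,S_28). Use the reflection principle: for j ≥ 1, #{paths with M_28 ≥ j} = #{S_28 ≥ j} + #{S_28 ≥ j+1}.
By reflection, #{M_28 ≥ 22} = #{S_28 ≥ 22} + #{S_28 ≥ 23} = 3683 + 407 = 4090.
#{M_28 ≥ 23} = #{S_28 ≥ 23} + #{S_28 ≥ 24} = 407 + 407 = 814.
#{M_28 = 22} = 4090 - 814 = 3276.
P(M_28 = 22) = 3276/268435456 = 819/67108864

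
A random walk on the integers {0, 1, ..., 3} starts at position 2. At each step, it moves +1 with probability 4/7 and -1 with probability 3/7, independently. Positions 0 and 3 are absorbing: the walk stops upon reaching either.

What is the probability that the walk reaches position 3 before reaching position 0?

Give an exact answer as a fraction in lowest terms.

Biased walk: p = 4/7, q = 3/7, r = q/p = 3/4
Gambler's ruin: P(hit 3 before 0 | start at 2) = (1 - r^a)/(1 - r^N)
r^2 = 9/16; r^3 = 27/64
P = (1 - 9/16) / (1 - 27/64) = 7/16 / 37/64 = 28/37

Answer: 28/37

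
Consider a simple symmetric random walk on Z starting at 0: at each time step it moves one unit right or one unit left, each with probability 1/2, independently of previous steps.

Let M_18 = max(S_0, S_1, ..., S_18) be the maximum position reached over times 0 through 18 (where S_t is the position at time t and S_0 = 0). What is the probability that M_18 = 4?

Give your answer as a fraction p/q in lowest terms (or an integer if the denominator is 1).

Answer: 1989/16384

Derivation:
Let M_18 = max(S_0,...,S_18). Use the reflection principle: for j ≥ 1, #{paths with M_18 ≥ j} = #{S_18 ≥ j} + #{S_18 ≥ j+1}.
By reflection, #{M_18 ≥ 4} = #{S_18 ≥ 4} + #{S_18 ≥ 5} = 63004 + 31180 = 94184.
#{M_18 ≥ 5} = #{S_18 ≥ 5} + #{S_18 ≥ 6} = 31180 + 31180 = 62360.
#{M_18 = 4} = 94184 - 62360 = 31824.
P(M_18 = 4) = 31824/262144 = 1989/16384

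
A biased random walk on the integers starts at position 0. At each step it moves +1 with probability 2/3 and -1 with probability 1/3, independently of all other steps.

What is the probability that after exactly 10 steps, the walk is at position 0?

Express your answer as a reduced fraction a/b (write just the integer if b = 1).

Answer: 896/6561

Derivation:
To be at 0 after 10 steps: need exactly 5 steps of +1 and 5 of -1.
Number of such sequences: C(10,5) = 252
Each has probability (2/3)^5 · (1/3)^5 = 32/59049
P = 252 · 32/59049 = 896/6561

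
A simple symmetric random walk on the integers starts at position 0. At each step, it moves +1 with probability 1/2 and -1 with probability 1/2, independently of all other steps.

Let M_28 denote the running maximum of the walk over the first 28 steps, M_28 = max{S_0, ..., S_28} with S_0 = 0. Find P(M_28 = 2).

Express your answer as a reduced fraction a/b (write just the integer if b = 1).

Let M_28 = max(S_0,...,S_28). Use the reflection principle: for j ≥ 1, #{paths with M_28 ≥ j} = #{S_28 ≥ j} + #{S_28 ≥ j+1}.
By reflection, #{M_28 ≥ 2} = #{S_28 ≥ 2} + #{S_28 ≥ 3} = 114159428 + 76717268 = 190876696.
#{M_28 ≥ 3} = #{S_28 ≥ 3} + #{S_28 ≥ 4} = 76717268 + 76717268 = 153434536.
#{M_28 = 2} = 190876696 - 153434536 = 37442160.
P(M_28 = 2) = 37442160/268435456 = 2340135/16777216

Answer: 2340135/16777216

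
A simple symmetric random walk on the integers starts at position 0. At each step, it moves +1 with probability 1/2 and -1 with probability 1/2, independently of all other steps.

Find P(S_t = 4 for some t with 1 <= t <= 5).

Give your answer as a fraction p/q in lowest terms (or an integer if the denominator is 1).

Answer: 1/16

Derivation:
Count via complement. Let g(t,s) = #length-t paths at position s with S_1..S_t all ≠ 4.
g(t,s) = g(t-1,s-1) + g(t-1,s+1) for s ≠ 4; g(t,4) = 0.
t=0: g(0,0)=1
t=1: g(1,-1)=1 g(1,1)=1
t=2: g(2,-2)=1 g(2,0)=2 g(2,2)=1
t=3: g(3,-3)=1 g(3,-1)=3 g(3,1)=3 g(3,3)=1
t=4: g(4,-4)=1 g(4,-2)=4 g(4,0)=6 g(4,2)=4
t=5: g(5,-5)=1 g(5,-3)=5 g(5,-1)=10 g(5,1)=10 g(5,3)=4
Paths never hitting 4: Σ_s g(5,s) = 30
Paths hitting 4: 2^5 - 30 = 2
P = 2/32 = 1/16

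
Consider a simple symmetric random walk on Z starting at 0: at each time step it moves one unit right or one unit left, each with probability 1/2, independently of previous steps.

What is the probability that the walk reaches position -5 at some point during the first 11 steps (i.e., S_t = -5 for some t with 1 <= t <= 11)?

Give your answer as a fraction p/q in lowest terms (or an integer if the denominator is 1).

Count via complement. Let g(t,s) = #length-t paths at position s with S_1..S_t all ≠ -5.
g(t,s) = g(t-1,s-1) + g(t-1,s+1) for s ≠ -5; g(t,-5) = 0.
t=0: g(0,0)=1
t=1: g(1,-1)=1 g(1,1)=1
t=2: g(2,-2)=1 g(2,0)=2 g(2,2)=1
t=3: g(3,-3)=1 g(3,-1)=3 g(3,1)=3 g(3,3)=1
t=4: g(4,-4)=1 g(4,-2)=4 g(4,0)=6 g(4,2)=4 g(4,4)=1
t=5: g(5,-3)=5 g(5,-1)=10 g(5,1)=10 g(5,3)=5 g(5,5)=1
t=6: g(6,-4)=5 g(6,-2)=15 g(6,0)=20 g(6,2)=15 g(6,4)=6 g(6,6)=1
t=7: g(7,-3)=20 g(7,-1)=35 g(7,1)=35 g(7,3)=21 g(7,5)=7 g(7,7)=1
t=8: g(8,-4)=20 g(8,-2)=55 g(8,0)=70 g(8,2)=56 g(8,4)=28 g(8,6)=8 g(8,8)=1
t=9: g(9,-3)=75 g(9,-1)=125 g(9,1)=126 g(9,3)=84 g(9,5)=36 g(9,7)=9 g(9,9)=1
t=10: g(10,-4)=75 g(10,-2)=200 g(10,0)=251 g(10,2)=210 g(10,4)=120 g(10,6)=45 g(10,8)=10 g(10,10)=1
t=11: g(11,-3)=275 g(11,-1)=451 g(11,1)=461 g(11,3)=330 g(11,5)=165 g(11,7)=55 g(11,9)=11 g(11,11)=1
Paths never hitting -5: Σ_s g(11,s) = 1749
Paths hitting -5: 2^11 - 1749 = 299
P = 299/2048 = 299/2048

Answer: 299/2048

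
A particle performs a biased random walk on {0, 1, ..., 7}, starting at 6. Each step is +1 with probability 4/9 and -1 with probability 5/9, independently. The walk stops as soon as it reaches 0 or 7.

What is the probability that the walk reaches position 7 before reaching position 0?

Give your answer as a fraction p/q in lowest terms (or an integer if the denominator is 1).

Biased walk: p = 4/9, q = 5/9, r = q/p = 5/4
Gambler's ruin: P(hit 7 before 0 | start at 6) = (1 - r^a)/(1 - r^N)
r^6 = 15625/4096; r^7 = 78125/16384
P = (1 - 15625/4096) / (1 - 78125/16384) = -11529/4096 / -61741/16384 = 46116/61741

Answer: 46116/61741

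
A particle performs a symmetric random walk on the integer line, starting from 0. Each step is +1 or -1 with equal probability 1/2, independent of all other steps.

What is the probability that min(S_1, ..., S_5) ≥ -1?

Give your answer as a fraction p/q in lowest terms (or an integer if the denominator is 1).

Answer: 5/8

Derivation:
Let f(t,s) = #length-t paths at position s with S_1..S_t all ≥ -1.
f(t,s) = f(t-1,s-1) + f(t-1,s+1) for s ≥ -1; f(t,s) = 0 for s < -1.
t=0: f(0,0)=1
t=1: f(1,-1)=1 f(1,1)=1
t=2: f(2,0)=2 f(2,2)=1
t=3: f(3,-1)=2 f(3,1)=3 f(3,3)=1
t=4: f(4,0)=5 f(4,2)=4 f(4,4)=1
t=5: f(5,-1)=5 f(5,1)=9 f(5,3)=5 f(5,5)=1
Σ_s f(5,s) = 20
P = 20/32 = 5/8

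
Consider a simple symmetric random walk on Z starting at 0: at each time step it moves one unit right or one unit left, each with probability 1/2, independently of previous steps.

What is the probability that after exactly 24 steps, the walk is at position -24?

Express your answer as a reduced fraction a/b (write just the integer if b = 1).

To reach position -24 after 24 steps: need 0 steps of +1 and 24 of -1.
Favorable paths: C(24,0) = 1
Total paths: 2^24 = 16777216
P = 1/16777216 = 1/16777216

Answer: 1/16777216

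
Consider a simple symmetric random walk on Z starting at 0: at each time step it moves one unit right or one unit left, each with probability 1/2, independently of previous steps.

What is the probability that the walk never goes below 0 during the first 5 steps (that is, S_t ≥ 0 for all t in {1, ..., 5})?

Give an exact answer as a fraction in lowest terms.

Let f(t,s) = #length-t paths at position s with S_1..S_t all ≥ 0.
f(t,s) = f(t-1,s-1) + f(t-1,s+1) for s ≥ 0; f(t,s) = 0 for s < 0.
t=0: f(0,0)=1
t=1: f(1,1)=1
t=2: f(2,0)=1 f(2,2)=1
t=3: f(3,1)=2 f(3,3)=1
t=4: f(4,0)=2 f(4,2)=3 f(4,4)=1
t=5: f(5,1)=5 f(5,3)=4 f(5,5)=1
Σ_s f(5,s) = 10
P = 10/32 = 5/16

Answer: 5/16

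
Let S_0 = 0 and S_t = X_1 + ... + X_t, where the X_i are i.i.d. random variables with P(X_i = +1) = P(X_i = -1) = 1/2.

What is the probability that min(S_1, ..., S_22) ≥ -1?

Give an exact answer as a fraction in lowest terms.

Let f(t,s) = #length-t paths at position s with S_1..S_t all ≥ -1.
f(t,s) = f(t-1,s-1) + f(t-1,s+1) for s ≥ -1; f(t,s) = 0 for s < -1.
t=0: f(0,0)=1
t=1: f(1,-1)=1 f(1,1)=1
t=2: f(2,0)=2 f(2,2)=1
t=3: f(3,-1)=2 f(3,1)=3 f(3,3)=1
t=4: f(4,0)=5 f(4,2)=4 f(4,4)=1
t=5: f(5,-1)=5 f(5,1)=9 f(5,3)=5 f(5,5)=1
t=6: f(6,0)=14 f(6,2)=14 f(6,4)=6 f(6,6)=1
t=7: f(7,-1)=14 f(7,1)=28 f(7,3)=20 f(7,5)=7 f(7,7)=1
t=8: f(8,0)=42 f(8,2)=48 f(8,4)=27 f(8,6)=8 f(8,8)=1
t=9: f(9,-1)=42 f(9,1)=90 f(9,3)=75 f(9,5)=35 f(9,7)=9 f(9,9)=1
t=10: f(10,0)=132 f(10,2)=165 f(10,4)=110 f(10,6)=44 f(10,8)=10 f(10,10)=1
t=11: f(11,-1)=132 f(11,1)=297 f(11,3)=275 f(11,5)=154 f(11,7)=54 f(11,9)=11 f(11,11)=1
t=12: f(12,0)=429 f(12,2)=572 f(12,4)=429 f(12,6)=208 f(12,8)=65 f(12,10)=12 f(12,12)=1
t=13: f(13,-1)=429 f(13,1)=1001 f(13,3)=1001 f(13,5)=637 f(13,7)=273 f(13,9)=77 f(13,11)=13 f(13,13)=1
t=14: f(14,0)=1430 f(14,2)=2002 f(14,4)=1638 f(14,6)=910 f(14,8)=350 f(14,10)=90 f(14,12)=14 f(14,14)=1
t=15: f(15,-1)=1430 f(15,1)=3432 f(15,3)=3640 f(15,5)=2548 f(15,7)=1260 f(15,9)=440 f(15,11)=104 f(15,13)=15 f(15,15)=1
t=16: f(16,0)=4862 f(16,2)=7072 f(16,4)=6188 f(16,6)=3808 f(16,8)=1700 f(16,10)=544 f(16,12)=119 f(16,14)=16 f(16,16)=1
t=17: f(17,-1)=4862 f(17,1)=11934 f(17,3)=13260 f(17,5)=9996 f(17,7)=5508 f(17,9)=2244 f(17,11)=663 f(17,13)=135 f(17,15)=17 f(17,17)=1
t=18: f(18,0)=16796 f(18,2)=25194 f(18,4)=23256 f(18,6)=15504 f(18,8)=7752 f(18,10)=2907 f(18,12)=798 f(18,14)=152 f(18,16)=18 f(18,18)=1
t=19: f(19,-1)=16796 f(19,1)=41990 f(19,3)=48450 f(19,5)=38760 f(19,7)=23256 f(19,9)=10659 f(19,11)=3705 f(19,13)=950 f(19,15)=170 f(19,17)=19 f(19,19)=1
t=20: f(20,0)=58786 f(20,2)=90440 f(20,4)=87210 f(20,6)=62016 f(20,8)=33915 f(20,10)=14364 f(20,12)=4655 f(20,14)=1120 f(20,16)=189 f(20,18)=20 f(20,20)=1
t=21: f(21,-1)=58786 f(21,1)=149226 f(21,3)=177650 f(21,5)=149226 f(21,7)=95931 f(21,9)=48279 f(21,11)=19019 f(21,13)=5775 f(21,15)=1309 f(21,17)=209 f(21,19)=21 f(21,21)=1
t=22: f(22,0)=208012 f(22,2)=326876 f(22,4)=326876 f(22,6)=245157 f(22,8)=144210 f(22,10)=67298 f(22,12)=24794 f(22,14)=7084 f(22,16)=1518 f(22,18)=230 f(22,20)=22 f(22,22)=1
Σ_s f(22,s) = 1352078
P = 1352078/4194304 = 676039/2097152

Answer: 676039/2097152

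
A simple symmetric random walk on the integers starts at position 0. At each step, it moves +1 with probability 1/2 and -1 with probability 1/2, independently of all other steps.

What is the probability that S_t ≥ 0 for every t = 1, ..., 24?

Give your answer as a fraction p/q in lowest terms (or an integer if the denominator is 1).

Answer: 676039/4194304

Derivation:
Let f(t,s) = #length-t paths at position s with S_1..S_t all ≥ 0.
f(t,s) = f(t-1,s-1) + f(t-1,s+1) for s ≥ 0; f(t,s) = 0 for s < 0.
t=0: f(0,0)=1
t=1: f(1,1)=1
t=2: f(2,0)=1 f(2,2)=1
t=3: f(3,1)=2 f(3,3)=1
t=4: f(4,0)=2 f(4,2)=3 f(4,4)=1
t=5: f(5,1)=5 f(5,3)=4 f(5,5)=1
t=6: f(6,0)=5 f(6,2)=9 f(6,4)=5 f(6,6)=1
t=7: f(7,1)=14 f(7,3)=14 f(7,5)=6 f(7,7)=1
t=8: f(8,0)=14 f(8,2)=28 f(8,4)=20 f(8,6)=7 f(8,8)=1
t=9: f(9,1)=42 f(9,3)=48 f(9,5)=27 f(9,7)=8 f(9,9)=1
t=10: f(10,0)=42 f(10,2)=90 f(10,4)=75 f(10,6)=35 f(10,8)=9 f(10,10)=1
t=11: f(11,1)=132 f(11,3)=165 f(11,5)=110 f(11,7)=44 f(11,9)=10 f(11,11)=1
t=12: f(12,0)=132 f(12,2)=297 f(12,4)=275 f(12,6)=154 f(12,8)=54 f(12,10)=11 f(12,12)=1
t=13: f(13,1)=429 f(13,3)=572 f(13,5)=429 f(13,7)=208 f(13,9)=65 f(13,11)=12 f(13,13)=1
t=14: f(14,0)=429 f(14,2)=1001 f(14,4)=1001 f(14,6)=637 f(14,8)=273 f(14,10)=77 f(14,12)=13 f(14,14)=1
t=15: f(15,1)=1430 f(15,3)=2002 f(15,5)=1638 f(15,7)=910 f(15,9)=350 f(15,11)=90 f(15,13)=14 f(15,15)=1
t=16: f(16,0)=1430 f(16,2)=3432 f(16,4)=3640 f(16,6)=2548 f(16,8)=1260 f(16,10)=440 f(16,12)=104 f(16,14)=15 f(16,16)=1
t=17: f(17,1)=4862 f(17,3)=7072 f(17,5)=6188 f(17,7)=3808 f(17,9)=1700 f(17,11)=544 f(17,13)=119 f(17,15)=16 f(17,17)=1
t=18: f(18,0)=4862 f(18,2)=11934 f(18,4)=13260 f(18,6)=9996 f(18,8)=5508 f(18,10)=2244 f(18,12)=663 f(18,14)=135 f(18,16)=17 f(18,18)=1
t=19: f(19,1)=16796 f(19,3)=25194 f(19,5)=23256 f(19,7)=15504 f(19,9)=7752 f(19,11)=2907 f(19,13)=798 f(19,15)=152 f(19,17)=18 f(19,19)=1
t=20: f(20,0)=16796 f(20,2)=41990 f(20,4)=48450 f(20,6)=38760 f(20,8)=23256 f(20,10)=10659 f(20,12)=3705 f(20,14)=950 f(20,16)=170 f(20,18)=19 f(20,20)=1
t=21: f(21,1)=58786 f(21,3)=90440 f(21,5)=87210 f(21,7)=62016 f(21,9)=33915 f(21,11)=14364 f(21,13)=4655 f(21,15)=1120 f(21,17)=189 f(21,19)=20 f(21,21)=1
t=22: f(22,0)=58786 f(22,2)=149226 f(22,4)=177650 f(22,6)=149226 f(22,8)=95931 f(22,10)=48279 f(22,12)=19019 f(22,14)=5775 f(22,16)=1309 f(22,18)=209 f(22,20)=21 f(22,22)=1
t=23: f(23,1)=208012 f(23,3)=326876 f(23,5)=326876 f(23,7)=245157 f(23,9)=144210 f(23,11)=67298 f(23,13)=24794 f(23,15)=7084 f(23,17)=1518 f(23,19)=230 f(23,21)=22 f(23,23)=1
t=24: f(24,0)=208012 f(24,2)=534888 f(24,4)=653752 f(24,6)=572033 f(24,8)=389367 f(24,10)=211508 f(24,12)=92092 f(24,14)=31878 f(24,16)=8602 f(24,18)=1748 f(24,20)=252 f(24,22)=23 f(24,24)=1
Σ_s f(24,s) = 2704156
P = 2704156/16777216 = 676039/4194304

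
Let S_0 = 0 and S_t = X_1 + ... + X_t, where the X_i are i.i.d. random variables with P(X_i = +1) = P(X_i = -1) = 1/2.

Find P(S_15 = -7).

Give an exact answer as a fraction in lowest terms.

To reach position -7 after 15 steps: need 4 steps of +1 and 11 of -1.
Favorable paths: C(15,4) = 1365
Total paths: 2^15 = 32768
P = 1365/32768 = 1365/32768

Answer: 1365/32768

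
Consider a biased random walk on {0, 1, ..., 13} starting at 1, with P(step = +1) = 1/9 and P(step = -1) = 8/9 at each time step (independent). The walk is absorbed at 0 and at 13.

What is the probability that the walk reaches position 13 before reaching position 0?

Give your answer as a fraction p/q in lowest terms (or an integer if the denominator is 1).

Biased walk: p = 1/9, q = 8/9, r = q/p = 8
Gambler's ruin: P(hit 13 before 0 | start at 1) = (1 - r^a)/(1 - r^N)
r^1 = 8; r^13 = 549755813888
P = (1 - 8) / (1 - 549755813888) = -7 / -549755813887 = 1/78536544841

Answer: 1/78536544841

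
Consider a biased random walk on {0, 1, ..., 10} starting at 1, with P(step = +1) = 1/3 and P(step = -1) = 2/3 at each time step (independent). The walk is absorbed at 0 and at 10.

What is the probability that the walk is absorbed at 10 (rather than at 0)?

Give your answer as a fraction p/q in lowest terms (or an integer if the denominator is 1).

Biased walk: p = 1/3, q = 2/3, r = q/p = 2
Gambler's ruin: P(hit 10 before 0 | start at 1) = (1 - r^a)/(1 - r^N)
r^1 = 2; r^10 = 1024
P = (1 - 2) / (1 - 1024) = -1 / -1023 = 1/1023

Answer: 1/1023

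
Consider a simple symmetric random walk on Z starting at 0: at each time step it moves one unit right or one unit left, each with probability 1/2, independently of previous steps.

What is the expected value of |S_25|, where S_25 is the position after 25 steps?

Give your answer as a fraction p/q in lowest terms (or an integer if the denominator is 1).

Answer: 16900975/4194304

Derivation:
S_25 takes values m ≡ 1 (mod 2) with |m| ≤ 25; P(S_25=m) = C(25,(25+m)/2)/2^25.
Total paths: 2^25 = 33554432
Distribution: P(S=-25)=1/33554432, P(S=-23)=25/33554432, P(S=-21)=300/33554432, P(S=-19)=2300/33554432, P(S=-17)=12650/33554432, P(S=-15)=53130/33554432, P(S=-13)=177100/33554432, P(S=-11)=480700/33554432, P(S=-9)=1081575/33554432, P(S=-7)=2042975/33554432, P(S=-5)=3268760/33554432, P(S=-3)=4457400/33554432, P(S=-1)=5200300/33554432, P(S=1)=5200300/33554432, P(S=3)=4457400/33554432, P(S=5)=3268760/33554432, P(S=7)=2042975/33554432, P(S=9)=1081575/33554432, P(S=11)=480700/33554432, P(S=13)=177100/33554432, P(S=15)=53130/33554432, P(S=17)=12650/33554432, P(S=19)=2300/33554432, P(S=21)=300/33554432, P(S=23)=25/33554432, P(S=25)=1/33554432
E[|S_25|] = Σ_m |m|·P(S_25=m) = 135207800/33554432 = 16900975/4194304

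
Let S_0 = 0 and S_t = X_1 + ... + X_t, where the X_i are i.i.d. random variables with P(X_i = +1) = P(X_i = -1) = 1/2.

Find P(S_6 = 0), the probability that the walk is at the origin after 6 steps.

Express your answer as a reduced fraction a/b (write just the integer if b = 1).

Answer: 5/16

Derivation:
To return to 0 after 6 steps: need exactly 3 steps of +1 and 3 of -1.
Favorable paths: C(6,3) = 20
Total paths: 2^6 = 64
P = 20/64 = 5/16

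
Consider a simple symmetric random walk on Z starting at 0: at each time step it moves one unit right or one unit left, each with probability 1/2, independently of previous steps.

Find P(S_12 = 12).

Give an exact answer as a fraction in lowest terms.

To reach position 12 after 12 steps: need 12 steps of +1 and 0 of -1.
Favorable paths: C(12,12) = 1
Total paths: 2^12 = 4096
P = 1/4096 = 1/4096

Answer: 1/4096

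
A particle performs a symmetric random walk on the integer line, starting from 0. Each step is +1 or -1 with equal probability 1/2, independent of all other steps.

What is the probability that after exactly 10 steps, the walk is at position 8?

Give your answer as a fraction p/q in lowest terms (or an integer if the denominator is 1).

Answer: 5/512

Derivation:
To reach position 8 after 10 steps: need 9 steps of +1 and 1 of -1.
Favorable paths: C(10,9) = 10
Total paths: 2^10 = 1024
P = 10/1024 = 5/512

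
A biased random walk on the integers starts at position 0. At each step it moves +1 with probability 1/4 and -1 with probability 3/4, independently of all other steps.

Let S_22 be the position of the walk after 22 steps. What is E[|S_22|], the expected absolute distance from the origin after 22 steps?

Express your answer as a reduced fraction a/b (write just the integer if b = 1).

Answer: 12111094417081/1099511627776

Derivation:
S_22 takes values m ≡ 0 (mod 2) with |m| ≤ 22; P(S_22=m) = C(22,(22+m)/2) · (1/4)^((22+m)/2) · (3/4)^((22-m)/2).
Distribution: P(S=-22)=31381059609/17592186044416, P(S=-20)=115063885233/8796093022208, P(S=-18)=805447196631/17592186044416, P(S=-16)=447470664795/4398046511104, P(S=-14)=2833980877035/17592186044416, P(S=-12)=1700388526221/8796093022208, P(S=-10)=3211844993973/17592186044416, P(S=-8)=152944999713/1099511627776, P(S=-6)=764724998565/8796093022208, P(S=-4)=198262036665/4398046511104, P(S=-2)=171827098443/8796093022208, P(S=0)=15620645313/2199023255552, P(S=2)=19091899827/8796093022208, P(S=4)=2447679465/4398046511104, P(S=6)=1049005485/8796093022208, P(S=8)=23311233/1099511627776, P(S=10)=54392877/17592186044416, P(S=12)=3199581/8796093022208, P(S=14)=592515/17592186044416, P(S=16)=10395/4398046511104, P(S=18)=2079/17592186044416, P(S=20)=33/8796093022208, P(S=22)=1/17592186044416
E[|S_22|] = Σ_m |m|·P(S_22=m) = 12111094417081/1099511627776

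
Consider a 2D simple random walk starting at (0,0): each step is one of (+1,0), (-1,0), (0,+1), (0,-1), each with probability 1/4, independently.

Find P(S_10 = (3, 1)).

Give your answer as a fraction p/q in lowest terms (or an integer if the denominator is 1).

Answer: 1575/65536

Derivation:
Let h be the number of horizontal steps (so 10-h are vertical). To end at (3,1) need (h+3)/2 right-steps and ((10-h)+1)/2 up-steps.
Sum over h with 3 ≤ h ≤ 9, h ≡ 1 (mod 2), 10-h ≡ 1 (mod 2):
h=3: C(10,3)·C(3,3)·C(7,4) = 120·1·35 = 4200
h=5: C(10,5)·C(5,4)·C(5,3) = 252·5·10 = 12600
h=7: C(10,7)·C(7,5)·C(3,2) = 120·21·3 = 7560
h=9: C(10,9)·C(9,6)·C(1,1) = 10·84·1 = 840
Total favorable: 25200
Total paths: 4^10 = 1048576
P = 25200/1048576 = 1575/65536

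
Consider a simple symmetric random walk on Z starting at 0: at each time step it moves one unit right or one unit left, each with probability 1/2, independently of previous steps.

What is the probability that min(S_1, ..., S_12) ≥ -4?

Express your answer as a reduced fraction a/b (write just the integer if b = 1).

Answer: 1749/2048

Derivation:
Let f(t,s) = #length-t paths at position s with S_1..S_t all ≥ -4.
f(t,s) = f(t-1,s-1) + f(t-1,s+1) for s ≥ -4; f(t,s) = 0 for s < -4.
t=0: f(0,0)=1
t=1: f(1,-1)=1 f(1,1)=1
t=2: f(2,-2)=1 f(2,0)=2 f(2,2)=1
t=3: f(3,-3)=1 f(3,-1)=3 f(3,1)=3 f(3,3)=1
t=4: f(4,-4)=1 f(4,-2)=4 f(4,0)=6 f(4,2)=4 f(4,4)=1
t=5: f(5,-3)=5 f(5,-1)=10 f(5,1)=10 f(5,3)=5 f(5,5)=1
t=6: f(6,-4)=5 f(6,-2)=15 f(6,0)=20 f(6,2)=15 f(6,4)=6 f(6,6)=1
t=7: f(7,-3)=20 f(7,-1)=35 f(7,1)=35 f(7,3)=21 f(7,5)=7 f(7,7)=1
t=8: f(8,-4)=20 f(8,-2)=55 f(8,0)=70 f(8,2)=56 f(8,4)=28 f(8,6)=8 f(8,8)=1
t=9: f(9,-3)=75 f(9,-1)=125 f(9,1)=126 f(9,3)=84 f(9,5)=36 f(9,7)=9 f(9,9)=1
t=10: f(10,-4)=75 f(10,-2)=200 f(10,0)=251 f(10,2)=210 f(10,4)=120 f(10,6)=45 f(10,8)=10 f(10,10)=1
t=11: f(11,-3)=275 f(11,-1)=451 f(11,1)=461 f(11,3)=330 f(11,5)=165 f(11,7)=55 f(11,9)=11 f(11,11)=1
t=12: f(12,-4)=275 f(12,-2)=726 f(12,0)=912 f(12,2)=791 f(12,4)=495 f(12,6)=220 f(12,8)=66 f(12,10)=12 f(12,12)=1
Σ_s f(12,s) = 3498
P = 3498/4096 = 1749/2048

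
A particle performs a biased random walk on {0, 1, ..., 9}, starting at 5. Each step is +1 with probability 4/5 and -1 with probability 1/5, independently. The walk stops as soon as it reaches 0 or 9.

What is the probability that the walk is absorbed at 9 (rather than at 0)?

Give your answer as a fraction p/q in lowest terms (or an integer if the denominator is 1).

Biased walk: p = 4/5, q = 1/5, r = q/p = 1/4
Gambler's ruin: P(hit 9 before 0 | start at 5) = (1 - r^a)/(1 - r^N)
r^5 = 1/1024; r^9 = 1/262144
P = (1 - 1/1024) / (1 - 1/262144) = 1023/1024 / 262143/262144 = 87296/87381

Answer: 87296/87381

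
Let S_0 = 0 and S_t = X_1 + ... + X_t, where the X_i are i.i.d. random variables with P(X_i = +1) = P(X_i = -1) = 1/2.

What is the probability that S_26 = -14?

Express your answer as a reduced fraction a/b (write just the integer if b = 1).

To reach position -14 after 26 steps: need 6 steps of +1 and 20 of -1.
Favorable paths: C(26,6) = 230230
Total paths: 2^26 = 67108864
P = 230230/67108864 = 115115/33554432

Answer: 115115/33554432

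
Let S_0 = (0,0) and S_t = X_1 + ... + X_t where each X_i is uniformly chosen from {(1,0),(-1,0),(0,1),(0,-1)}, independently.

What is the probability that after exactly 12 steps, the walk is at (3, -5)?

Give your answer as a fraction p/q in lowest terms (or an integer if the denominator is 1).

Let h be the number of horizontal steps (so 12-h are vertical). To end at (3,-5) need (h+3)/2 right-steps and ((12-h)-5)/2 up-steps.
Sum over h with 3 ≤ h ≤ 7, h ≡ 1 (mod 2), 12-h ≡ 1 (mod 2):
h=3: C(12,3)·C(3,3)·C(9,2) = 220·1·36 = 7920
h=5: C(12,5)·C(5,4)·C(7,1) = 792·5·7 = 27720
h=7: C(12,7)·C(7,5)·C(5,0) = 792·21·1 = 16632
Total favorable: 52272
Total paths: 4^12 = 16777216
P = 52272/16777216 = 3267/1048576

Answer: 3267/1048576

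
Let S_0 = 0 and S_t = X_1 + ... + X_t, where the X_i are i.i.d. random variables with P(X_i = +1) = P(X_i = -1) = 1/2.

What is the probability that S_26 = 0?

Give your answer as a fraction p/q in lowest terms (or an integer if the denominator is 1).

Answer: 1300075/8388608

Derivation:
To return to 0 after 26 steps: need exactly 13 steps of +1 and 13 of -1.
Favorable paths: C(26,13) = 10400600
Total paths: 2^26 = 67108864
P = 10400600/67108864 = 1300075/8388608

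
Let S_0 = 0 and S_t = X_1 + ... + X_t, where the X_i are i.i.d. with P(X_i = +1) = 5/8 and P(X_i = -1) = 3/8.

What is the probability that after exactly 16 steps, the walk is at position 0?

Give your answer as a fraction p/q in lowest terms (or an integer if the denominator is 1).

To be at 0 after 16 steps: need exactly 8 steps of +1 and 8 of -1.
Number of such sequences: C(16,8) = 12870
Each has probability (5/8)^8 · (3/8)^8 = 2562890625/281474976710656
P = 12870 · 2562890625/281474976710656 = 16492201171875/140737488355328

Answer: 16492201171875/140737488355328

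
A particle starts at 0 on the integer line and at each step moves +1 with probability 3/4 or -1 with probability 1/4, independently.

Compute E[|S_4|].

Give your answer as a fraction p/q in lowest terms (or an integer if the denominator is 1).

S_4 takes values m ≡ 0 (mod 2) with |m| ≤ 4; P(S_4=m) = C(4,(4+m)/2) · (3/4)^((4+m)/2) · (1/4)^((4-m)/2).
Distribution: P(S=-4)=1/256, P(S=-2)=3/64, P(S=0)=27/128, P(S=2)=27/64, P(S=4)=81/256
E[|S_4|] = Σ_m |m|·P(S_4=m) = 71/32

Answer: 71/32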